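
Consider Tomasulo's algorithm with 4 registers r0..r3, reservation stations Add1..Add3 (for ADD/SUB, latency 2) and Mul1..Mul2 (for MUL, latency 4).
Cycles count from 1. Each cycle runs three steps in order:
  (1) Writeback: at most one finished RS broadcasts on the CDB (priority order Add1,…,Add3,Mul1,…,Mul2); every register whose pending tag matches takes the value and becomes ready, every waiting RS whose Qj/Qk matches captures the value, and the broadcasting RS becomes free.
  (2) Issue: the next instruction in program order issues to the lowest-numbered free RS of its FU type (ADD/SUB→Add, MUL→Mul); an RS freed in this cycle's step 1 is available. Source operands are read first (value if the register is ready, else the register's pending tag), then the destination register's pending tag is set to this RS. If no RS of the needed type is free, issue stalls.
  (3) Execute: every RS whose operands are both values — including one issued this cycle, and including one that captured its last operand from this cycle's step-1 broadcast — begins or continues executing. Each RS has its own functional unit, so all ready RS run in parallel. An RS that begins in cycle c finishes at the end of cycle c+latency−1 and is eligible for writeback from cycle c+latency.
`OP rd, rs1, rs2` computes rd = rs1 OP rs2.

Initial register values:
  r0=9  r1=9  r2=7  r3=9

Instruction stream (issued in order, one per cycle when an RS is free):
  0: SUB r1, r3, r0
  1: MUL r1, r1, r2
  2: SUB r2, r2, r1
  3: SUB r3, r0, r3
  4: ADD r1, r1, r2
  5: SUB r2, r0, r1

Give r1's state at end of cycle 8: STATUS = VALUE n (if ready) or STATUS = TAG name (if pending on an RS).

c1: issue SUB r1<-Add1 | r0:9,r1:Add1,r2:7,r3:9
c2: issue MUL r1<-Mul1 | r0:9,r1:Mul1,r2:7,r3:9
c3: CDB Add1=0; issue SUB r2<-Add1 | r0:9,r1:Mul1,r2:Add1,r3:9
c4: issue SUB r3<-Add2 | r0:9,r1:Mul1,r2:Add1,r3:Add2
c5: issue ADD r1<-Add3 | r0:9,r1:Add3,r2:Add1,r3:Add2
c6: CDB Add2=0; issue SUB r2<-Add2 | r0:9,r1:Add3,r2:Add2,r3:0
c7: CDB Mul1=0 | r0:9,r1:Add3,r2:Add2,r3:0
c8: - | r0:9,r1:Add3,r2:Add2,r3:0

STATUS = TAG Add3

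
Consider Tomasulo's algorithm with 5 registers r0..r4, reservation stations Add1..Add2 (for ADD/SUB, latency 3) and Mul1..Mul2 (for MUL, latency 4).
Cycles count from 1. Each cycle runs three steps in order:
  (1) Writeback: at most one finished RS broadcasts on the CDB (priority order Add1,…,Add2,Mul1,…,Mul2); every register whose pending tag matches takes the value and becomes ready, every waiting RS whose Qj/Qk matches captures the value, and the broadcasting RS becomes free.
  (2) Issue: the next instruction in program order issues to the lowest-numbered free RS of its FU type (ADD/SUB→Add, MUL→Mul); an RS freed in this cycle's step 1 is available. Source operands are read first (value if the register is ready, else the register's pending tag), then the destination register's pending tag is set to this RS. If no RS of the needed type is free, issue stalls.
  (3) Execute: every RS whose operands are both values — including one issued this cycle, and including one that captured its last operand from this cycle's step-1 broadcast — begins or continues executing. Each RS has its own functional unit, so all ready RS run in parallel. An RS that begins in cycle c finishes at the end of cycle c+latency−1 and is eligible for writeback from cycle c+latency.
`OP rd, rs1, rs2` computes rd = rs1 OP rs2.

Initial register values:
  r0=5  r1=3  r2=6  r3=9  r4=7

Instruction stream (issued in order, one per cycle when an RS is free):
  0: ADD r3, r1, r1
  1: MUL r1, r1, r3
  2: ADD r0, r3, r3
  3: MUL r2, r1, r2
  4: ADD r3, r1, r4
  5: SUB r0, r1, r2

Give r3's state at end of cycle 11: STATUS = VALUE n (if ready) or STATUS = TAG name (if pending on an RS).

STATUS = VALUE 25

  c1: issue ADD r3<-Add1  regs: r0:5,r1:3,r2:6,r3:Add1,r4:7
  c2: issue MUL r1<-Mul1  regs: r0:5,r1:Mul1,r2:6,r3:Add1,r4:7
  c3: issue ADD r0<-Add2  regs: r0:Add2,r1:Mul1,r2:6,r3:Add1,r4:7
  c4: CDB Add1=6; issue MUL r2<-Mul2  regs: r0:Add2,r1:Mul1,r2:Mul2,r3:6,r4:7
  c5: issue ADD r3<-Add1  regs: r0:Add2,r1:Mul1,r2:Mul2,r3:Add1,r4:7
  c6: stall  regs: r0:Add2,r1:Mul1,r2:Mul2,r3:Add1,r4:7
  c7: CDB Add2=12; issue SUB r0<-Add2  regs: r0:Add2,r1:Mul1,r2:Mul2,r3:Add1,r4:7
  c8: CDB Mul1=18  regs: r0:Add2,r1:18,r2:Mul2,r3:Add1,r4:7
  c9: -  regs: r0:Add2,r1:18,r2:Mul2,r3:Add1,r4:7
  c10: -  regs: r0:Add2,r1:18,r2:Mul2,r3:Add1,r4:7
  c11: CDB Add1=25  regs: r0:Add2,r1:18,r2:Mul2,r3:25,r4:7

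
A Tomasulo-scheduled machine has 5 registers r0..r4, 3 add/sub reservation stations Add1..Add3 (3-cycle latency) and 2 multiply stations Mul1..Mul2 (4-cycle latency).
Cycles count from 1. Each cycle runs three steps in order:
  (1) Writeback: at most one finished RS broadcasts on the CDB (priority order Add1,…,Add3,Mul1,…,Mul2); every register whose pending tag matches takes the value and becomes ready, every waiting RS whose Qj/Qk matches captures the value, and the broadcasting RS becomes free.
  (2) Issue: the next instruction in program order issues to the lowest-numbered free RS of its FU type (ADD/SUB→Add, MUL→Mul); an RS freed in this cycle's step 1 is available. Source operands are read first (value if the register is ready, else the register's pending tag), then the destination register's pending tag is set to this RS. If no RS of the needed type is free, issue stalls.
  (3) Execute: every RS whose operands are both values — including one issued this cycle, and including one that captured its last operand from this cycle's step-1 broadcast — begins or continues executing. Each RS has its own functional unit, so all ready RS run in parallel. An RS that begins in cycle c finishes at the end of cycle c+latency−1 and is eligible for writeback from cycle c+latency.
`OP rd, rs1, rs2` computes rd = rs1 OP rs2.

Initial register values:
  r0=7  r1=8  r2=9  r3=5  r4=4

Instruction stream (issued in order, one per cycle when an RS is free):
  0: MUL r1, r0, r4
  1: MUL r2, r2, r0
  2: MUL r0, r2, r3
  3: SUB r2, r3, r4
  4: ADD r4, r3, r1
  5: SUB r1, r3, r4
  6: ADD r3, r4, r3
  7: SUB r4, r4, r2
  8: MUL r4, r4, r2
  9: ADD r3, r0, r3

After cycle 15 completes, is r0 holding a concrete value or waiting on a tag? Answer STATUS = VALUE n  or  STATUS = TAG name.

cycle 1: issue MUL r1<-Mul1 // r0:7,r1:Mul1,r2:9,r3:5,r4:4
cycle 2: issue MUL r2<-Mul2 // r0:7,r1:Mul1,r2:Mul2,r3:5,r4:4
cycle 3: stall // r0:7,r1:Mul1,r2:Mul2,r3:5,r4:4
cycle 4: stall // r0:7,r1:Mul1,r2:Mul2,r3:5,r4:4
cycle 5: CDB Mul1=28; issue MUL r0<-Mul1 // r0:Mul1,r1:28,r2:Mul2,r3:5,r4:4
cycle 6: CDB Mul2=63; issue SUB r2<-Add1 // r0:Mul1,r1:28,r2:Add1,r3:5,r4:4
cycle 7: issue ADD r4<-Add2 // r0:Mul1,r1:28,r2:Add1,r3:5,r4:Add2
cycle 8: issue SUB r1<-Add3 // r0:Mul1,r1:Add3,r2:Add1,r3:5,r4:Add2
cycle 9: CDB Add1=1; issue ADD r3<-Add1 // r0:Mul1,r1:Add3,r2:1,r3:Add1,r4:Add2
cycle 10: CDB Add2=33; issue SUB r4<-Add2 // r0:Mul1,r1:Add3,r2:1,r3:Add1,r4:Add2
cycle 11: CDB Mul1=315; issue MUL r4<-Mul1 // r0:315,r1:Add3,r2:1,r3:Add1,r4:Mul1
cycle 12: stall // r0:315,r1:Add3,r2:1,r3:Add1,r4:Mul1
cycle 13: CDB Add1=38; issue ADD r3<-Add1 // r0:315,r1:Add3,r2:1,r3:Add1,r4:Mul1
cycle 14: CDB Add2=32 // r0:315,r1:Add3,r2:1,r3:Add1,r4:Mul1
cycle 15: CDB Add3=-28 // r0:315,r1:-28,r2:1,r3:Add1,r4:Mul1

STATUS = VALUE 315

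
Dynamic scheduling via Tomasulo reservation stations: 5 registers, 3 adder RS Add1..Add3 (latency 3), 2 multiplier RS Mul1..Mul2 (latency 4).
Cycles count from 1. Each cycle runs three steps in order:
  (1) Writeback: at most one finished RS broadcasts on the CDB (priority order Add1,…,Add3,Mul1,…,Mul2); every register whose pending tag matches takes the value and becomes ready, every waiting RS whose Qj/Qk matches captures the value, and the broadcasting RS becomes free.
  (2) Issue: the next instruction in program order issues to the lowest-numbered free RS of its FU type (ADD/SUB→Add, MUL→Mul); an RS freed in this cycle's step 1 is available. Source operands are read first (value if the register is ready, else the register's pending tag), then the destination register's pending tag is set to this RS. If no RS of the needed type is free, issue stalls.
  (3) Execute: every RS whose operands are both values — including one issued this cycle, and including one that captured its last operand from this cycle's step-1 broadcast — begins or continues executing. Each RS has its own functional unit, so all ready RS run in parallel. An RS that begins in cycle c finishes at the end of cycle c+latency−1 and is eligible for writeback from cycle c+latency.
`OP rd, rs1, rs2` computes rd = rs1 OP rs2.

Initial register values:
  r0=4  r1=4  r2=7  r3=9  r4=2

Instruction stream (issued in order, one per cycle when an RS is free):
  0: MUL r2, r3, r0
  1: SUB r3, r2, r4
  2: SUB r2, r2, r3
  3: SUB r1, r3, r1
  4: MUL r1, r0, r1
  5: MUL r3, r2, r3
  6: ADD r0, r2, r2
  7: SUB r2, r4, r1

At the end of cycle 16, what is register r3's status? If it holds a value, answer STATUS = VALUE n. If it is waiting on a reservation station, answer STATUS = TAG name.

STATUS = VALUE 68

c1: issue MUL r2<-Mul1 | r0:4,r1:4,r2:Mul1,r3:9,r4:2
c2: issue SUB r3<-Add1 | r0:4,r1:4,r2:Mul1,r3:Add1,r4:2
c3: issue SUB r2<-Add2 | r0:4,r1:4,r2:Add2,r3:Add1,r4:2
c4: issue SUB r1<-Add3 | r0:4,r1:Add3,r2:Add2,r3:Add1,r4:2
c5: CDB Mul1=36; issue MUL r1<-Mul1 | r0:4,r1:Mul1,r2:Add2,r3:Add1,r4:2
c6: issue MUL r3<-Mul2 | r0:4,r1:Mul1,r2:Add2,r3:Mul2,r4:2
c7: stall | r0:4,r1:Mul1,r2:Add2,r3:Mul2,r4:2
c8: CDB Add1=34; issue ADD r0<-Add1 | r0:Add1,r1:Mul1,r2:Add2,r3:Mul2,r4:2
c9: stall | r0:Add1,r1:Mul1,r2:Add2,r3:Mul2,r4:2
c10: stall | r0:Add1,r1:Mul1,r2:Add2,r3:Mul2,r4:2
c11: CDB Add2=2; issue SUB r2<-Add2 | r0:Add1,r1:Mul1,r2:Add2,r3:Mul2,r4:2
c12: CDB Add3=30 | r0:Add1,r1:Mul1,r2:Add2,r3:Mul2,r4:2
c13: - | r0:Add1,r1:Mul1,r2:Add2,r3:Mul2,r4:2
c14: CDB Add1=4 | r0:4,r1:Mul1,r2:Add2,r3:Mul2,r4:2
c15: CDB Mul2=68 | r0:4,r1:Mul1,r2:Add2,r3:68,r4:2
c16: CDB Mul1=120 | r0:4,r1:120,r2:Add2,r3:68,r4:2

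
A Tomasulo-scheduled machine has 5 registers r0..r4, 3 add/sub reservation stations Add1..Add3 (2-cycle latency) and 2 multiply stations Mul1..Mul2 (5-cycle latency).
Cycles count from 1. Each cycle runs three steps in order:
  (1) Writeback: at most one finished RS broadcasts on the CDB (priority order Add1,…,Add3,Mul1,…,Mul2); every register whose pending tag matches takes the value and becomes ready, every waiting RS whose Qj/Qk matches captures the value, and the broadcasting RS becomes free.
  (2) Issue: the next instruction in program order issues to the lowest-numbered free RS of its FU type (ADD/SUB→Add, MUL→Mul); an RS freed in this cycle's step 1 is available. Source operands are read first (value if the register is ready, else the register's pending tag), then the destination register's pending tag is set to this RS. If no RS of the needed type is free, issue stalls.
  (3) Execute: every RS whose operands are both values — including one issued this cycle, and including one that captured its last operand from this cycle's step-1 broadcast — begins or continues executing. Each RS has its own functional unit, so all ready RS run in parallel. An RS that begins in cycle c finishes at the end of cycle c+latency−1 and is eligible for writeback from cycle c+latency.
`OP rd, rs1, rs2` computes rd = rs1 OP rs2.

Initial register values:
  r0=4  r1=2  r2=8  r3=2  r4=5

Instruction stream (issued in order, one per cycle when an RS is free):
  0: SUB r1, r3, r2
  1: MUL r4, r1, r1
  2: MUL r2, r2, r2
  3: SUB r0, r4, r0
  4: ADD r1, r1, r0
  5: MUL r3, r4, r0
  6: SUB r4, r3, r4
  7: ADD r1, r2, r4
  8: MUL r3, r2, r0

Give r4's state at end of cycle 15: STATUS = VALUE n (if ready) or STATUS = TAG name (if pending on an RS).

cycle 1: issue SUB r1<-Add1 // r0:4,r1:Add1,r2:8,r3:2,r4:5
cycle 2: issue MUL r4<-Mul1 // r0:4,r1:Add1,r2:8,r3:2,r4:Mul1
cycle 3: CDB Add1=-6; issue MUL r2<-Mul2 // r0:4,r1:-6,r2:Mul2,r3:2,r4:Mul1
cycle 4: issue SUB r0<-Add1 // r0:Add1,r1:-6,r2:Mul2,r3:2,r4:Mul1
cycle 5: issue ADD r1<-Add2 // r0:Add1,r1:Add2,r2:Mul2,r3:2,r4:Mul1
cycle 6: stall // r0:Add1,r1:Add2,r2:Mul2,r3:2,r4:Mul1
cycle 7: stall // r0:Add1,r1:Add2,r2:Mul2,r3:2,r4:Mul1
cycle 8: CDB Mul1=36; issue MUL r3<-Mul1 // r0:Add1,r1:Add2,r2:Mul2,r3:Mul1,r4:36
cycle 9: CDB Mul2=64; issue SUB r4<-Add3 // r0:Add1,r1:Add2,r2:64,r3:Mul1,r4:Add3
cycle 10: CDB Add1=32; issue ADD r1<-Add1 // r0:32,r1:Add1,r2:64,r3:Mul1,r4:Add3
cycle 11: issue MUL r3<-Mul2 // r0:32,r1:Add1,r2:64,r3:Mul2,r4:Add3
cycle 12: CDB Add2=26 // r0:32,r1:Add1,r2:64,r3:Mul2,r4:Add3
cycle 13: - // r0:32,r1:Add1,r2:64,r3:Mul2,r4:Add3
cycle 14: - // r0:32,r1:Add1,r2:64,r3:Mul2,r4:Add3
cycle 15: CDB Mul1=1152 // r0:32,r1:Add1,r2:64,r3:Mul2,r4:Add3

STATUS = TAG Add3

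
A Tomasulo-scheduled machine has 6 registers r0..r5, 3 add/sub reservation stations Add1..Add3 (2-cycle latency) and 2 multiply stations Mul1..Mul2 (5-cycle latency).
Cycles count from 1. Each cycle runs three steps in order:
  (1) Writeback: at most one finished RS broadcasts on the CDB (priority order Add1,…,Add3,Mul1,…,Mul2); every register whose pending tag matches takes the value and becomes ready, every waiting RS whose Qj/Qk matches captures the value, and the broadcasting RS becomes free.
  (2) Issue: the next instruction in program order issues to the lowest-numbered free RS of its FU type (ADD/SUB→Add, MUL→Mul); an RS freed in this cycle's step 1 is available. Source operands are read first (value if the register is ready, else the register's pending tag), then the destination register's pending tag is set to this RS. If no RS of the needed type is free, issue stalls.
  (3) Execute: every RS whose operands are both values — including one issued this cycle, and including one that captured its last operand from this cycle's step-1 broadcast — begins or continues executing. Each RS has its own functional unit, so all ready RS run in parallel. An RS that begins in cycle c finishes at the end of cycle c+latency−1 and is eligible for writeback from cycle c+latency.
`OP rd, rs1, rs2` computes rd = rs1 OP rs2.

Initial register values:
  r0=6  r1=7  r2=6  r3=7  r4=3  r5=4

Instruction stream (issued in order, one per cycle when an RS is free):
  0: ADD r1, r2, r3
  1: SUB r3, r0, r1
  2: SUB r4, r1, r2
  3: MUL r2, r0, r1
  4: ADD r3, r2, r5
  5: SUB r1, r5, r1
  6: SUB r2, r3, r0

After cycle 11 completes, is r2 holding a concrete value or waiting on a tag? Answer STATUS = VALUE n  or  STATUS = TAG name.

cycle 1: issue ADD r1<-Add1 // r0:6,r1:Add1,r2:6,r3:7,r4:3,r5:4
cycle 2: issue SUB r3<-Add2 // r0:6,r1:Add1,r2:6,r3:Add2,r4:3,r5:4
cycle 3: CDB Add1=13; issue SUB r4<-Add1 // r0:6,r1:13,r2:6,r3:Add2,r4:Add1,r5:4
cycle 4: issue MUL r2<-Mul1 // r0:6,r1:13,r2:Mul1,r3:Add2,r4:Add1,r5:4
cycle 5: CDB Add1=7; issue ADD r3<-Add1 // r0:6,r1:13,r2:Mul1,r3:Add1,r4:7,r5:4
cycle 6: CDB Add2=-7; issue SUB r1<-Add2 // r0:6,r1:Add2,r2:Mul1,r3:Add1,r4:7,r5:4
cycle 7: issue SUB r2<-Add3 // r0:6,r1:Add2,r2:Add3,r3:Add1,r4:7,r5:4
cycle 8: CDB Add2=-9 // r0:6,r1:-9,r2:Add3,r3:Add1,r4:7,r5:4
cycle 9: CDB Mul1=78 // r0:6,r1:-9,r2:Add3,r3:Add1,r4:7,r5:4
cycle 10: - // r0:6,r1:-9,r2:Add3,r3:Add1,r4:7,r5:4
cycle 11: CDB Add1=82 // r0:6,r1:-9,r2:Add3,r3:82,r4:7,r5:4

STATUS = TAG Add3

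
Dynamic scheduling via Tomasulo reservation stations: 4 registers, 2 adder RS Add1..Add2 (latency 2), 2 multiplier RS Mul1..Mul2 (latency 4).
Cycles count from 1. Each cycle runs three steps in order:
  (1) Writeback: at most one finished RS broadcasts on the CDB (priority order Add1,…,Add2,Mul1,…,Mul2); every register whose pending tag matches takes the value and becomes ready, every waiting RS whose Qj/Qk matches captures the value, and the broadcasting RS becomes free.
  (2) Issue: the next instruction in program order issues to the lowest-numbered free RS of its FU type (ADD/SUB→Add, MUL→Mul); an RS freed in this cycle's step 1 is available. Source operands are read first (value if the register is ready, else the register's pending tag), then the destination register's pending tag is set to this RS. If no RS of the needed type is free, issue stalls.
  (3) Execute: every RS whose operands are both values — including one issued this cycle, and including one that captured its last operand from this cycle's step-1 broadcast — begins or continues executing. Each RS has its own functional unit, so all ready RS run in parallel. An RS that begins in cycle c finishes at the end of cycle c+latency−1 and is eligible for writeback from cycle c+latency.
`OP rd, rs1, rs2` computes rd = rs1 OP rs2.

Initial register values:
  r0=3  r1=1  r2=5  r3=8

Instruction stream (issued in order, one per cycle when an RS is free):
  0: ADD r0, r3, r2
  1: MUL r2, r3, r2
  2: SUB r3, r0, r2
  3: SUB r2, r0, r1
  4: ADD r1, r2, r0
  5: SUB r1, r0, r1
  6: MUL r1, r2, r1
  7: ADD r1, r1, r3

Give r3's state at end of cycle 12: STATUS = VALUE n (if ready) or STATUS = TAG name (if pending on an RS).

cycle 1: issue ADD r0<-Add1 // r0:Add1,r1:1,r2:5,r3:8
cycle 2: issue MUL r2<-Mul1 // r0:Add1,r1:1,r2:Mul1,r3:8
cycle 3: CDB Add1=13; issue SUB r3<-Add1 // r0:13,r1:1,r2:Mul1,r3:Add1
cycle 4: issue SUB r2<-Add2 // r0:13,r1:1,r2:Add2,r3:Add1
cycle 5: stall // r0:13,r1:1,r2:Add2,r3:Add1
cycle 6: CDB Add2=12; issue ADD r1<-Add2 // r0:13,r1:Add2,r2:12,r3:Add1
cycle 7: CDB Mul1=40; stall // r0:13,r1:Add2,r2:12,r3:Add1
cycle 8: CDB Add2=25; issue SUB r1<-Add2 // r0:13,r1:Add2,r2:12,r3:Add1
cycle 9: CDB Add1=-27; issue MUL r1<-Mul1 // r0:13,r1:Mul1,r2:12,r3:-27
cycle 10: CDB Add2=-12; issue ADD r1<-Add1 // r0:13,r1:Add1,r2:12,r3:-27
cycle 11: - // r0:13,r1:Add1,r2:12,r3:-27
cycle 12: - // r0:13,r1:Add1,r2:12,r3:-27

STATUS = VALUE -27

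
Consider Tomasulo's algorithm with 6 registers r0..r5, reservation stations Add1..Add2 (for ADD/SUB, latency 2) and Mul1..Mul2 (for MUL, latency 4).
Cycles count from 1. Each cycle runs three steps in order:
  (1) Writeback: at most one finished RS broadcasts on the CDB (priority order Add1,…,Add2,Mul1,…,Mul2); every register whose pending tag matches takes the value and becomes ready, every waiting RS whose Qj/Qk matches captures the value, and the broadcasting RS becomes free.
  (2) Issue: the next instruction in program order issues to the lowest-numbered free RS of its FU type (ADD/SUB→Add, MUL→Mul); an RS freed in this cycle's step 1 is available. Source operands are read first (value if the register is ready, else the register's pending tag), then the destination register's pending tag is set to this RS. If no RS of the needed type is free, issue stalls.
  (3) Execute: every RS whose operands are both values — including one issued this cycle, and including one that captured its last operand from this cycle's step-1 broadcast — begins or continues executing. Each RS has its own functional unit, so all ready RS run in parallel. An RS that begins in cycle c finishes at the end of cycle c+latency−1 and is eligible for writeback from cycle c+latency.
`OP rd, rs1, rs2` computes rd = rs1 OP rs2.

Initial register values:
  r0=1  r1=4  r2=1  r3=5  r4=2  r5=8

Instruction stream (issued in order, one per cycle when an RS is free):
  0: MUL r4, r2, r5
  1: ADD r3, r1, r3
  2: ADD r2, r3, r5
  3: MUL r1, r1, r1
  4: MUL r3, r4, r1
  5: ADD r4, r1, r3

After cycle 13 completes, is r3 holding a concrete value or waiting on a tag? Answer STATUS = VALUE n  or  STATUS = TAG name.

STATUS = VALUE 128

c1: issue MUL r4<-Mul1 | r0:1,r1:4,r2:1,r3:5,r4:Mul1,r5:8
c2: issue ADD r3<-Add1 | r0:1,r1:4,r2:1,r3:Add1,r4:Mul1,r5:8
c3: issue ADD r2<-Add2 | r0:1,r1:4,r2:Add2,r3:Add1,r4:Mul1,r5:8
c4: CDB Add1=9; issue MUL r1<-Mul2 | r0:1,r1:Mul2,r2:Add2,r3:9,r4:Mul1,r5:8
c5: CDB Mul1=8; issue MUL r3<-Mul1 | r0:1,r1:Mul2,r2:Add2,r3:Mul1,r4:8,r5:8
c6: CDB Add2=17; issue ADD r4<-Add1 | r0:1,r1:Mul2,r2:17,r3:Mul1,r4:Add1,r5:8
c7: - | r0:1,r1:Mul2,r2:17,r3:Mul1,r4:Add1,r5:8
c8: CDB Mul2=16 | r0:1,r1:16,r2:17,r3:Mul1,r4:Add1,r5:8
c9: - | r0:1,r1:16,r2:17,r3:Mul1,r4:Add1,r5:8
c10: - | r0:1,r1:16,r2:17,r3:Mul1,r4:Add1,r5:8
c11: - | r0:1,r1:16,r2:17,r3:Mul1,r4:Add1,r5:8
c12: CDB Mul1=128 | r0:1,r1:16,r2:17,r3:128,r4:Add1,r5:8
c13: - | r0:1,r1:16,r2:17,r3:128,r4:Add1,r5:8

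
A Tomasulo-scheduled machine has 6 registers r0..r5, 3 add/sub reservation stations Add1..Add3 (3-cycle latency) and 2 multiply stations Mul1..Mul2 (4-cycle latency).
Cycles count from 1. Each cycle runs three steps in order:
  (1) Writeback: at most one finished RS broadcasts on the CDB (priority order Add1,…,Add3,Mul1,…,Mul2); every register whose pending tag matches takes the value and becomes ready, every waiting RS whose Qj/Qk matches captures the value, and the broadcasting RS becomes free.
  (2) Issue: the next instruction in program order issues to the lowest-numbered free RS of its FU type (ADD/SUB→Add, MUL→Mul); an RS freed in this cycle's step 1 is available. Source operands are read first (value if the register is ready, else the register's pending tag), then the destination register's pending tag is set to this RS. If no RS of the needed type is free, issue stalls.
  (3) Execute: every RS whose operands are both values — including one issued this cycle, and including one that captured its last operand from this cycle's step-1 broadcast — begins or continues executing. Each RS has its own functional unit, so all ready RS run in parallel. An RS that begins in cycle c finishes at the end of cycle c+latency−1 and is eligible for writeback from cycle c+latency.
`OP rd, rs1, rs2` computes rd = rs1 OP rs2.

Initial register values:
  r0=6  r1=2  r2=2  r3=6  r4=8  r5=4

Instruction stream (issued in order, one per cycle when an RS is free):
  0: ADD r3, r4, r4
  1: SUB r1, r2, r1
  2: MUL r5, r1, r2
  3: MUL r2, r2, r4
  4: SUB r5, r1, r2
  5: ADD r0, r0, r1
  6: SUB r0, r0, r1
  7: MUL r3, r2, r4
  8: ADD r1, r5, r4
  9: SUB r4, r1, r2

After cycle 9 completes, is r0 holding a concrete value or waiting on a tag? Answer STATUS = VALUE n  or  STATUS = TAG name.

  c1: issue ADD r3<-Add1  regs: r0:6,r1:2,r2:2,r3:Add1,r4:8,r5:4
  c2: issue SUB r1<-Add2  regs: r0:6,r1:Add2,r2:2,r3:Add1,r4:8,r5:4
  c3: issue MUL r5<-Mul1  regs: r0:6,r1:Add2,r2:2,r3:Add1,r4:8,r5:Mul1
  c4: CDB Add1=16; issue MUL r2<-Mul2  regs: r0:6,r1:Add2,r2:Mul2,r3:16,r4:8,r5:Mul1
  c5: CDB Add2=0; issue SUB r5<-Add1  regs: r0:6,r1:0,r2:Mul2,r3:16,r4:8,r5:Add1
  c6: issue ADD r0<-Add2  regs: r0:Add2,r1:0,r2:Mul2,r3:16,r4:8,r5:Add1
  c7: issue SUB r0<-Add3  regs: r0:Add3,r1:0,r2:Mul2,r3:16,r4:8,r5:Add1
  c8: CDB Mul2=16; issue MUL r3<-Mul2  regs: r0:Add3,r1:0,r2:16,r3:Mul2,r4:8,r5:Add1
  c9: CDB Add2=6; issue ADD r1<-Add2  regs: r0:Add3,r1:Add2,r2:16,r3:Mul2,r4:8,r5:Add1

STATUS = TAG Add3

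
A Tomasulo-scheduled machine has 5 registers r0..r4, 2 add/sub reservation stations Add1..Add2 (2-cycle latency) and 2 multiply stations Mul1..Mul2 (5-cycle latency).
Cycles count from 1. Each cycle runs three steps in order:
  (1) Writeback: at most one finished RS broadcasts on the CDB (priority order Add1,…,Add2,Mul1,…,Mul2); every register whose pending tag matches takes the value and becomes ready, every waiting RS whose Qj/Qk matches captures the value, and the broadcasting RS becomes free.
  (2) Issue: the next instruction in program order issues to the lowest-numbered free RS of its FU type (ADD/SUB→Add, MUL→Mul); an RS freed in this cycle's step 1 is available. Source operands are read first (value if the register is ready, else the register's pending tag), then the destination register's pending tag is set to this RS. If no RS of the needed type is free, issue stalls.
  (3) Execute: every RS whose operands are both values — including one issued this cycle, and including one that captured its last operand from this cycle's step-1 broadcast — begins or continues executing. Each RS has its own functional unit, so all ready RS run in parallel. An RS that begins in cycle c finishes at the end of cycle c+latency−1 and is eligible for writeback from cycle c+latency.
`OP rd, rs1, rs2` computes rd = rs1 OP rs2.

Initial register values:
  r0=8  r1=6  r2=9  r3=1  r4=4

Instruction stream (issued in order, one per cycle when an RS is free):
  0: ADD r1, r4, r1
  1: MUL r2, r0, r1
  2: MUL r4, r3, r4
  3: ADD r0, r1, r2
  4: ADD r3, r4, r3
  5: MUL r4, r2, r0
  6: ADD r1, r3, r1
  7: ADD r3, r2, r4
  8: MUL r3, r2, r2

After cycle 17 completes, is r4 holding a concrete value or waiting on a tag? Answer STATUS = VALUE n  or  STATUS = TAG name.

  c1: issue ADD r1<-Add1  regs: r0:8,r1:Add1,r2:9,r3:1,r4:4
  c2: issue MUL r2<-Mul1  regs: r0:8,r1:Add1,r2:Mul1,r3:1,r4:4
  c3: CDB Add1=10; issue MUL r4<-Mul2  regs: r0:8,r1:10,r2:Mul1,r3:1,r4:Mul2
  c4: issue ADD r0<-Add1  regs: r0:Add1,r1:10,r2:Mul1,r3:1,r4:Mul2
  c5: issue ADD r3<-Add2  regs: r0:Add1,r1:10,r2:Mul1,r3:Add2,r4:Mul2
  c6: stall  regs: r0:Add1,r1:10,r2:Mul1,r3:Add2,r4:Mul2
  c7: stall  regs: r0:Add1,r1:10,r2:Mul1,r3:Add2,r4:Mul2
  c8: CDB Mul1=80; issue MUL r4<-Mul1  regs: r0:Add1,r1:10,r2:80,r3:Add2,r4:Mul1
  c9: CDB Mul2=4; stall  regs: r0:Add1,r1:10,r2:80,r3:Add2,r4:Mul1
  c10: CDB Add1=90; issue ADD r1<-Add1  regs: r0:90,r1:Add1,r2:80,r3:Add2,r4:Mul1
  c11: CDB Add2=5; issue ADD r3<-Add2  regs: r0:90,r1:Add1,r2:80,r3:Add2,r4:Mul1
  c12: issue MUL r3<-Mul2  regs: r0:90,r1:Add1,r2:80,r3:Mul2,r4:Mul1
  c13: CDB Add1=15  regs: r0:90,r1:15,r2:80,r3:Mul2,r4:Mul1
  c14: -  regs: r0:90,r1:15,r2:80,r3:Mul2,r4:Mul1
  c15: CDB Mul1=7200  regs: r0:90,r1:15,r2:80,r3:Mul2,r4:7200
  c16: -  regs: r0:90,r1:15,r2:80,r3:Mul2,r4:7200
  c17: CDB Add2=7280  regs: r0:90,r1:15,r2:80,r3:Mul2,r4:7200

STATUS = VALUE 7200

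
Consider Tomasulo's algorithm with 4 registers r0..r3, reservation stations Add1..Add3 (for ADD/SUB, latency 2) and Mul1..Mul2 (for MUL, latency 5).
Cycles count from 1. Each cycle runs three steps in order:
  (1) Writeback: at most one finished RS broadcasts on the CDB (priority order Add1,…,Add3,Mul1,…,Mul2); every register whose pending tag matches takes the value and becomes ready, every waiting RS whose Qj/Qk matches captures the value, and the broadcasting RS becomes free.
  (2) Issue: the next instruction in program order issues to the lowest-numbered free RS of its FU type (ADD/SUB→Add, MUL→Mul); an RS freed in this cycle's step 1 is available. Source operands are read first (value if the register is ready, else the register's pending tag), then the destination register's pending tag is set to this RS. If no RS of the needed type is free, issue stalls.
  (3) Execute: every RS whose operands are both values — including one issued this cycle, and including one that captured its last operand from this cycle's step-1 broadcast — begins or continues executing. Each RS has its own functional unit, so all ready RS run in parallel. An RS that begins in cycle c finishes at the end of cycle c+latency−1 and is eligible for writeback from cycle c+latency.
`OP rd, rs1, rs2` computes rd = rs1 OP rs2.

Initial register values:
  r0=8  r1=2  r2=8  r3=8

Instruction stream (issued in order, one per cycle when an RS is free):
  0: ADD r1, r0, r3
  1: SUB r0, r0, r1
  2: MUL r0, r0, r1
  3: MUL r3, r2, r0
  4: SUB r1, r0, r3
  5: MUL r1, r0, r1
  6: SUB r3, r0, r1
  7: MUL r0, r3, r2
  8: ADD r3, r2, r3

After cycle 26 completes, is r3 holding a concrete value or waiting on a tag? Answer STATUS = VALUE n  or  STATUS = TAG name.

  c1: issue ADD r1<-Add1  regs: r0:8,r1:Add1,r2:8,r3:8
  c2: issue SUB r0<-Add2  regs: r0:Add2,r1:Add1,r2:8,r3:8
  c3: CDB Add1=16; issue MUL r0<-Mul1  regs: r0:Mul1,r1:16,r2:8,r3:8
  c4: issue MUL r3<-Mul2  regs: r0:Mul1,r1:16,r2:8,r3:Mul2
  c5: CDB Add2=-8; issue SUB r1<-Add1  regs: r0:Mul1,r1:Add1,r2:8,r3:Mul2
  c6: stall  regs: r0:Mul1,r1:Add1,r2:8,r3:Mul2
  c7: stall  regs: r0:Mul1,r1:Add1,r2:8,r3:Mul2
  c8: stall  regs: r0:Mul1,r1:Add1,r2:8,r3:Mul2
  c9: stall  regs: r0:Mul1,r1:Add1,r2:8,r3:Mul2
  c10: CDB Mul1=-128; issue MUL r1<-Mul1  regs: r0:-128,r1:Mul1,r2:8,r3:Mul2
  c11: issue SUB r3<-Add2  regs: r0:-128,r1:Mul1,r2:8,r3:Add2
  c12: stall  regs: r0:-128,r1:Mul1,r2:8,r3:Add2
  c13: stall  regs: r0:-128,r1:Mul1,r2:8,r3:Add2
  c14: stall  regs: r0:-128,r1:Mul1,r2:8,r3:Add2
  c15: CDB Mul2=-1024; issue MUL r0<-Mul2  regs: r0:Mul2,r1:Mul1,r2:8,r3:Add2
  c16: issue ADD r3<-Add3  regs: r0:Mul2,r1:Mul1,r2:8,r3:Add3
  c17: CDB Add1=896  regs: r0:Mul2,r1:Mul1,r2:8,r3:Add3
  c18: -  regs: r0:Mul2,r1:Mul1,r2:8,r3:Add3
  c19: -  regs: r0:Mul2,r1:Mul1,r2:8,r3:Add3
  c20: -  regs: r0:Mul2,r1:Mul1,r2:8,r3:Add3
  c21: -  regs: r0:Mul2,r1:Mul1,r2:8,r3:Add3
  c22: CDB Mul1=-114688  regs: r0:Mul2,r1:-114688,r2:8,r3:Add3
  c23: -  regs: r0:Mul2,r1:-114688,r2:8,r3:Add3
  c24: CDB Add2=114560  regs: r0:Mul2,r1:-114688,r2:8,r3:Add3
  c25: -  regs: r0:Mul2,r1:-114688,r2:8,r3:Add3
  c26: CDB Add3=114568  regs: r0:Mul2,r1:-114688,r2:8,r3:114568

STATUS = VALUE 114568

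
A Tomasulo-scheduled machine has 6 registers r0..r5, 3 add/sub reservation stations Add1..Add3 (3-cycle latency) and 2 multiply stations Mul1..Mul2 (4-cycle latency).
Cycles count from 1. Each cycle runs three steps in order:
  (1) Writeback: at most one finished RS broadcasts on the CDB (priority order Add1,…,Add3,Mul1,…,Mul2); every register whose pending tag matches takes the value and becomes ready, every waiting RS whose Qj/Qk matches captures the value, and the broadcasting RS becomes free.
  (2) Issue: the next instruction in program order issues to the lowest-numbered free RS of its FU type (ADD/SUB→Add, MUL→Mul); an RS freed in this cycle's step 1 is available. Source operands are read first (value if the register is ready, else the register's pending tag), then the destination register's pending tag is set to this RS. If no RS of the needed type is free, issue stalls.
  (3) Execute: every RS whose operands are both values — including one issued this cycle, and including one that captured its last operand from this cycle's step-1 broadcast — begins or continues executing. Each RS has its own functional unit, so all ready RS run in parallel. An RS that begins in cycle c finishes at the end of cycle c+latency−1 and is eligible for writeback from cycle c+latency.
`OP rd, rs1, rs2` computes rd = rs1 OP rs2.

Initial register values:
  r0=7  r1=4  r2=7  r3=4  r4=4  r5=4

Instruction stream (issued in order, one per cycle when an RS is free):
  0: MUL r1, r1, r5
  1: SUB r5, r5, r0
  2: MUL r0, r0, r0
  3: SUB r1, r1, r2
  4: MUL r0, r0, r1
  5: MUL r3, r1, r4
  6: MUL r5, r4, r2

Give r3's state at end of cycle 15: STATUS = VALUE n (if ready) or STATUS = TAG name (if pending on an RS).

cycle 1: issue MUL r1<-Mul1 // r0:7,r1:Mul1,r2:7,r3:4,r4:4,r5:4
cycle 2: issue SUB r5<-Add1 // r0:7,r1:Mul1,r2:7,r3:4,r4:4,r5:Add1
cycle 3: issue MUL r0<-Mul2 // r0:Mul2,r1:Mul1,r2:7,r3:4,r4:4,r5:Add1
cycle 4: issue SUB r1<-Add2 // r0:Mul2,r1:Add2,r2:7,r3:4,r4:4,r5:Add1
cycle 5: CDB Add1=-3; stall // r0:Mul2,r1:Add2,r2:7,r3:4,r4:4,r5:-3
cycle 6: CDB Mul1=16; issue MUL r0<-Mul1 // r0:Mul1,r1:Add2,r2:7,r3:4,r4:4,r5:-3
cycle 7: CDB Mul2=49; issue MUL r3<-Mul2 // r0:Mul1,r1:Add2,r2:7,r3:Mul2,r4:4,r5:-3
cycle 8: stall // r0:Mul1,r1:Add2,r2:7,r3:Mul2,r4:4,r5:-3
cycle 9: CDB Add2=9; stall // r0:Mul1,r1:9,r2:7,r3:Mul2,r4:4,r5:-3
cycle 10: stall // r0:Mul1,r1:9,r2:7,r3:Mul2,r4:4,r5:-3
cycle 11: stall // r0:Mul1,r1:9,r2:7,r3:Mul2,r4:4,r5:-3
cycle 12: stall // r0:Mul1,r1:9,r2:7,r3:Mul2,r4:4,r5:-3
cycle 13: CDB Mul1=441; issue MUL r5<-Mul1 // r0:441,r1:9,r2:7,r3:Mul2,r4:4,r5:Mul1
cycle 14: CDB Mul2=36 // r0:441,r1:9,r2:7,r3:36,r4:4,r5:Mul1
cycle 15: - // r0:441,r1:9,r2:7,r3:36,r4:4,r5:Mul1

STATUS = VALUE 36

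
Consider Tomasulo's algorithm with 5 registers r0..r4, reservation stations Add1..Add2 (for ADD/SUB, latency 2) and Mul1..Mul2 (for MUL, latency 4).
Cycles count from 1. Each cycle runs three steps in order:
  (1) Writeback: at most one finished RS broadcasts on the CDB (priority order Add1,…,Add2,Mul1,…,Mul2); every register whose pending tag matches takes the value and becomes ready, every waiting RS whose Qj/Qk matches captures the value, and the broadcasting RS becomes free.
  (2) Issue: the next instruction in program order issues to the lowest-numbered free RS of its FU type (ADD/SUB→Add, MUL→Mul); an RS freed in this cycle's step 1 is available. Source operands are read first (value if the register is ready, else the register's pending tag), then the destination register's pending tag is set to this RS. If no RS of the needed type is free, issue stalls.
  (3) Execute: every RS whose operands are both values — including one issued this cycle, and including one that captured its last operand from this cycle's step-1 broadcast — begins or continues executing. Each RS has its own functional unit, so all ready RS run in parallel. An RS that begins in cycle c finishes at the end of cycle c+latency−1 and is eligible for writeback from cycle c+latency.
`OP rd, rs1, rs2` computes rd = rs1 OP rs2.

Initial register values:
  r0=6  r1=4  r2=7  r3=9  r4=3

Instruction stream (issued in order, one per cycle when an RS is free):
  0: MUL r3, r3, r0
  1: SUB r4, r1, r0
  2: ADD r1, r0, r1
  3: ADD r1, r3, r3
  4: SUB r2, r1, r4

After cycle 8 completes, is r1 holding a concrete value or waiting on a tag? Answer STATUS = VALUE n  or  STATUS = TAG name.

STATUS = VALUE 108

c1: issue MUL r3<-Mul1 | r0:6,r1:4,r2:7,r3:Mul1,r4:3
c2: issue SUB r4<-Add1 | r0:6,r1:4,r2:7,r3:Mul1,r4:Add1
c3: issue ADD r1<-Add2 | r0:6,r1:Add2,r2:7,r3:Mul1,r4:Add1
c4: CDB Add1=-2; issue ADD r1<-Add1 | r0:6,r1:Add1,r2:7,r3:Mul1,r4:-2
c5: CDB Add2=10; issue SUB r2<-Add2 | r0:6,r1:Add1,r2:Add2,r3:Mul1,r4:-2
c6: CDB Mul1=54 | r0:6,r1:Add1,r2:Add2,r3:54,r4:-2
c7: - | r0:6,r1:Add1,r2:Add2,r3:54,r4:-2
c8: CDB Add1=108 | r0:6,r1:108,r2:Add2,r3:54,r4:-2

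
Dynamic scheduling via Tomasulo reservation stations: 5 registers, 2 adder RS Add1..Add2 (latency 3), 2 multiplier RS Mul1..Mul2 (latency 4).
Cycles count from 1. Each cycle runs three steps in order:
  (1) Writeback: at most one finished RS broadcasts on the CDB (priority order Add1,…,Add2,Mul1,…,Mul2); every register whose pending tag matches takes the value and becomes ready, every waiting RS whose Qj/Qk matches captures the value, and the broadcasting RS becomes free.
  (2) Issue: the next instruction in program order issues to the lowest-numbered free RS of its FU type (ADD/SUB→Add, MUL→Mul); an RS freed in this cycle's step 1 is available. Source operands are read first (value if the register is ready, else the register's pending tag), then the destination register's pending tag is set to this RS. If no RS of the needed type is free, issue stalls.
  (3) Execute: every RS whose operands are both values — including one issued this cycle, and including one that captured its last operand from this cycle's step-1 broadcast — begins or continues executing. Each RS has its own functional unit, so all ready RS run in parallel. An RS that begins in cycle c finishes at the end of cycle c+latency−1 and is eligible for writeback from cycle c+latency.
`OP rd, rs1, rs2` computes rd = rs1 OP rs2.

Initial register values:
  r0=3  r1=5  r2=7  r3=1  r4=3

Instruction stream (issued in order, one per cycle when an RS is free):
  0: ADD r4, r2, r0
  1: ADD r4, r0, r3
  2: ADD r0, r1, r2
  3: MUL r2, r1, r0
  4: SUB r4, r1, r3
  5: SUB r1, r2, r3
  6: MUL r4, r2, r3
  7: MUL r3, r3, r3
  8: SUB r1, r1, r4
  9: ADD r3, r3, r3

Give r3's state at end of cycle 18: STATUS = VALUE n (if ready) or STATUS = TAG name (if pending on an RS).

STATUS = VALUE 2

cycle 1: issue ADD r4<-Add1 // r0:3,r1:5,r2:7,r3:1,r4:Add1
cycle 2: issue ADD r4<-Add2 // r0:3,r1:5,r2:7,r3:1,r4:Add2
cycle 3: stall // r0:3,r1:5,r2:7,r3:1,r4:Add2
cycle 4: CDB Add1=10; issue ADD r0<-Add1 // r0:Add1,r1:5,r2:7,r3:1,r4:Add2
cycle 5: CDB Add2=4; issue MUL r2<-Mul1 // r0:Add1,r1:5,r2:Mul1,r3:1,r4:4
cycle 6: issue SUB r4<-Add2 // r0:Add1,r1:5,r2:Mul1,r3:1,r4:Add2
cycle 7: CDB Add1=12; issue SUB r1<-Add1 // r0:12,r1:Add1,r2:Mul1,r3:1,r4:Add2
cycle 8: issue MUL r4<-Mul2 // r0:12,r1:Add1,r2:Mul1,r3:1,r4:Mul2
cycle 9: CDB Add2=4; stall // r0:12,r1:Add1,r2:Mul1,r3:1,r4:Mul2
cycle 10: stall // r0:12,r1:Add1,r2:Mul1,r3:1,r4:Mul2
cycle 11: CDB Mul1=60; issue MUL r3<-Mul1 // r0:12,r1:Add1,r2:60,r3:Mul1,r4:Mul2
cycle 12: issue SUB r1<-Add2 // r0:12,r1:Add2,r2:60,r3:Mul1,r4:Mul2
cycle 13: stall // r0:12,r1:Add2,r2:60,r3:Mul1,r4:Mul2
cycle 14: CDB Add1=59; issue ADD r3<-Add1 // r0:12,r1:Add2,r2:60,r3:Add1,r4:Mul2
cycle 15: CDB Mul1=1 // r0:12,r1:Add2,r2:60,r3:Add1,r4:Mul2
cycle 16: CDB Mul2=60 // r0:12,r1:Add2,r2:60,r3:Add1,r4:60
cycle 17: - // r0:12,r1:Add2,r2:60,r3:Add1,r4:60
cycle 18: CDB Add1=2 // r0:12,r1:Add2,r2:60,r3:2,r4:60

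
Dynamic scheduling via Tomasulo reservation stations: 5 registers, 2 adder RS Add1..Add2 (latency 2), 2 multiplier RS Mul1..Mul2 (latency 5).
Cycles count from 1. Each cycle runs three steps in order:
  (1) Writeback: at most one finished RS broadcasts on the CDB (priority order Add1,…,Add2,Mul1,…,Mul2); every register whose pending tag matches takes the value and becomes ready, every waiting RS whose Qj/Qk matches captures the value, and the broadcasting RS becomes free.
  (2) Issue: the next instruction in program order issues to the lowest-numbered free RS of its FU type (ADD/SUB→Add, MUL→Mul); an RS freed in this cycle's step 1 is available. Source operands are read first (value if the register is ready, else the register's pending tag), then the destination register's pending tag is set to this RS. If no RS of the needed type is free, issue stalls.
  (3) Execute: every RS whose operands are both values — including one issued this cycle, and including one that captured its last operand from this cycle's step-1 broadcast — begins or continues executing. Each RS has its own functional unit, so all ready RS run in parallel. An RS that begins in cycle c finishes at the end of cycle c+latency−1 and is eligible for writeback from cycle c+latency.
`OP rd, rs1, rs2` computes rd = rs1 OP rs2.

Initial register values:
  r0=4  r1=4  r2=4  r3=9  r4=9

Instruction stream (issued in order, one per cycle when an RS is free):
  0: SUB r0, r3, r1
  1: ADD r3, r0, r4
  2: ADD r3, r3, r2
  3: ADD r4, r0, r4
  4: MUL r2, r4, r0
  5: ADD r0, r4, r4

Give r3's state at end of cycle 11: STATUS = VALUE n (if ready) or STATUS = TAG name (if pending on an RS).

STATUS = VALUE 18

cycle 1: issue SUB r0<-Add1 // r0:Add1,r1:4,r2:4,r3:9,r4:9
cycle 2: issue ADD r3<-Add2 // r0:Add1,r1:4,r2:4,r3:Add2,r4:9
cycle 3: CDB Add1=5; issue ADD r3<-Add1 // r0:5,r1:4,r2:4,r3:Add1,r4:9
cycle 4: stall // r0:5,r1:4,r2:4,r3:Add1,r4:9
cycle 5: CDB Add2=14; issue ADD r4<-Add2 // r0:5,r1:4,r2:4,r3:Add1,r4:Add2
cycle 6: issue MUL r2<-Mul1 // r0:5,r1:4,r2:Mul1,r3:Add1,r4:Add2
cycle 7: CDB Add1=18; issue ADD r0<-Add1 // r0:Add1,r1:4,r2:Mul1,r3:18,r4:Add2
cycle 8: CDB Add2=14 // r0:Add1,r1:4,r2:Mul1,r3:18,r4:14
cycle 9: - // r0:Add1,r1:4,r2:Mul1,r3:18,r4:14
cycle 10: CDB Add1=28 // r0:28,r1:4,r2:Mul1,r3:18,r4:14
cycle 11: - // r0:28,r1:4,r2:Mul1,r3:18,r4:14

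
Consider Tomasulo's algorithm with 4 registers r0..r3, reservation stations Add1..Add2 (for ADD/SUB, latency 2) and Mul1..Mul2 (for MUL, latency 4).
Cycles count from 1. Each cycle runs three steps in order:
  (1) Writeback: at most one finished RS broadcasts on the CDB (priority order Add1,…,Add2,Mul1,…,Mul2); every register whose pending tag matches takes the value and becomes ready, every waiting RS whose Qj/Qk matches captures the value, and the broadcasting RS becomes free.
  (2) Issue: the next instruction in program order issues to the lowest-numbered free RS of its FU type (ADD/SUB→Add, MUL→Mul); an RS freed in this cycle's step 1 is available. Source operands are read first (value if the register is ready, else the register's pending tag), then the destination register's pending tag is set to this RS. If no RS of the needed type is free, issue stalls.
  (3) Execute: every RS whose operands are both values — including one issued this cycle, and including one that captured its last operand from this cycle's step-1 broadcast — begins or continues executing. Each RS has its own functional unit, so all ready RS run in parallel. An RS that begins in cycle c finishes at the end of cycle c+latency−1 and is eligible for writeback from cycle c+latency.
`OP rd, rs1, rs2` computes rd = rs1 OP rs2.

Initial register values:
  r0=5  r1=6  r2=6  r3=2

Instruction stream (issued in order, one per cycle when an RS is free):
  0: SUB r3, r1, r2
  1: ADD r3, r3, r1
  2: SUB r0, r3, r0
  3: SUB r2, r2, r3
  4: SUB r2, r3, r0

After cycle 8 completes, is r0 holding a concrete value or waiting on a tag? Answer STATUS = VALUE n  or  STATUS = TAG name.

c1: issue SUB r3<-Add1 | r0:5,r1:6,r2:6,r3:Add1
c2: issue ADD r3<-Add2 | r0:5,r1:6,r2:6,r3:Add2
c3: CDB Add1=0; issue SUB r0<-Add1 | r0:Add1,r1:6,r2:6,r3:Add2
c4: stall | r0:Add1,r1:6,r2:6,r3:Add2
c5: CDB Add2=6; issue SUB r2<-Add2 | r0:Add1,r1:6,r2:Add2,r3:6
c6: stall | r0:Add1,r1:6,r2:Add2,r3:6
c7: CDB Add1=1; issue SUB r2<-Add1 | r0:1,r1:6,r2:Add1,r3:6
c8: CDB Add2=0 | r0:1,r1:6,r2:Add1,r3:6

STATUS = VALUE 1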